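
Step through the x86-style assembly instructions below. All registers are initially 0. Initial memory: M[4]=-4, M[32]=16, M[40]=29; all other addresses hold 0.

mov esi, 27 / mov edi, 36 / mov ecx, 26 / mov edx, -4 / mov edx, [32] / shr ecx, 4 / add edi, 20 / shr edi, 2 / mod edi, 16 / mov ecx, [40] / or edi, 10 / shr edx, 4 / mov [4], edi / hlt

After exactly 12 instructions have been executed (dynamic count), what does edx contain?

after mov esi, 27: esi=27
after mov edi, 36: edi=36
after mov ecx, 26: ecx=26
after mov edx, -4: edx=-4
after mov edx, [32]: edx=M[32]=16
after shr ecx, 4: ecx=26>>4=1
after add edi, 20: edi=36+20=56
after shr edi, 2: edi=56>>2=14
after mod edi, 16: edi=14%16=14
after mov ecx, [40]: ecx=M[40]=29
after or edi, 10: edi=14|10=14
after shr edx, 4: edx=16>>4=1
After step 12: edx = 1.

1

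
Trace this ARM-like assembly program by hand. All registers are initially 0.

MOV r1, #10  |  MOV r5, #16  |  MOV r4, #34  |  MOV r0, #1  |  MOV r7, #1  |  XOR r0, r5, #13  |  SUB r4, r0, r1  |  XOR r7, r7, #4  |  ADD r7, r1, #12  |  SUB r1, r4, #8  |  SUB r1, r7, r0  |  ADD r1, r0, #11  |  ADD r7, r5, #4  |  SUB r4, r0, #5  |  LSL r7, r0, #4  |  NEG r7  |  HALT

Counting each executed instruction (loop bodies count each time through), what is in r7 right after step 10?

after MOV r1, #10: r1=10
after MOV r5, #16: r5=16
after MOV r4, #34: r4=34
after MOV r0, #1: r0=1
after MOV r7, #1: r7=1
after XOR r0, r5, #13: r0=16^13=29
after SUB r4, r0, r1: r4=29-10=19
after XOR r7, r7, #4: r7=1^4=5
after ADD r7, r1, #12: r7=10+12=22
after SUB r1, r4, #8: r1=19-8=11
After step 10: r7 = 22.

22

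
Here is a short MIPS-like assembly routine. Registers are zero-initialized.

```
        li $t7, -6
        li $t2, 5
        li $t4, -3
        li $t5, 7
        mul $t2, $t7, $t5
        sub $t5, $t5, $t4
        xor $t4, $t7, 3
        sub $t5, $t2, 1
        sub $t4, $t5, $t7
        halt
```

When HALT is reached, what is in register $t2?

after li $t7, -6: $t7=-6
after li $t2, 5: $t2=5
after li $t4, -3: $t4=-3
after li $t5, 7: $t5=7
after mul $t2, $t7, $t5: $t2=(-6)*7=-42
after sub $t5, $t5, $t4: $t5=7-(-3)=10
after xor $t4, $t7, 3: $t4=(-6)^3=-7
after sub $t5, $t2, 1: $t5=(-42)-1=-43
after sub $t4, $t5, $t7: $t4=(-43)-(-6)=-37
halt.

-42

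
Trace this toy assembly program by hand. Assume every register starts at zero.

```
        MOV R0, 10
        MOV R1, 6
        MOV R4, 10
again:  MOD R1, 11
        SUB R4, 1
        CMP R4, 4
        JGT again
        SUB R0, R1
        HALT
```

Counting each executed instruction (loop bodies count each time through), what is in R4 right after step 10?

R0=10
R1=6
R4=10
R1=6%11=6
R4=10-1=9
CMP R4, 4  (cmp 9,4)
JGT again: taken
R1=6%11=6
R4=9-1=8
CMP R4, 4  (cmp 8,4)
After step 10: R4 = 8.

8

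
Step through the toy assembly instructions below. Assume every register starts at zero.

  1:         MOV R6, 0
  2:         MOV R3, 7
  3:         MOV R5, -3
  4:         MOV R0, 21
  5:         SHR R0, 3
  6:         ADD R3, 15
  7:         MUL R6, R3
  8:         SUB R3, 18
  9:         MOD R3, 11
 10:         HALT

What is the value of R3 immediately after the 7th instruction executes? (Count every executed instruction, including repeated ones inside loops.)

22

R6=0
R3=7
R5=-3
R0=21
R0=21>>3=2
R3=7+15=22
R6=0*22=0
After step 7: R3 = 22.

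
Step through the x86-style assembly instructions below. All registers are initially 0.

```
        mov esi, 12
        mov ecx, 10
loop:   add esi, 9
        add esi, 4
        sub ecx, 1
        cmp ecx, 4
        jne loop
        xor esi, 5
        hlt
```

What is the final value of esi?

esi=12
ecx=10
esi=12+9=21
esi=21+4=25
ecx=10-1=9
cmp ecx, 4  (cmp 9,4)
jne loop: taken
esi=25+9=34
esi=34+4=38
ecx=9-1=8
cmp ecx, 4  (cmp 8,4)
jne loop: taken
esi=38+9=47
esi=47+4=51
ecx=8-1=7
cmp ecx, 4  (cmp 7,4)
jne loop: taken
esi=51+9=60
esi=60+4=64
ecx=7-1=6
cmp ecx, 4  (cmp 6,4)
jne loop: taken
esi=64+9=73
esi=73+4=77
ecx=6-1=5
cmp ecx, 4  (cmp 5,4)
jne loop: taken
esi=77+9=86
esi=86+4=90
ecx=5-1=4
cmp ecx, 4  (cmp 4,4)
jne loop: not taken
esi=90^5=95
halt.

95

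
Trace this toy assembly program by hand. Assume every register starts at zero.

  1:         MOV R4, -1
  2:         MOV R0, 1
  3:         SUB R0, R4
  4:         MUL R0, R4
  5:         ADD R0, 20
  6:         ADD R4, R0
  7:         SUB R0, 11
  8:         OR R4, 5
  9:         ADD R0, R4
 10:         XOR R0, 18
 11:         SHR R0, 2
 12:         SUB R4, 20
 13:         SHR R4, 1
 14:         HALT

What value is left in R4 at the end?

0

after MOV R4, -1: R4=-1
after MOV R0, 1: R0=1
after SUB R0, R4: R0=1-(-1)=2
after MUL R0, R4: R0=2*(-1)=-2
after ADD R0, 20: R0=(-2)+20=18
after ADD R4, R0: R4=(-1)+18=17
after SUB R0, 11: R0=18-11=7
after OR R4, 5: R4=17|5=21
after ADD R0, R4: R0=7+21=28
after XOR R0, 18: R0=28^18=14
after SHR R0, 2: R0=14>>2=3
after SUB R4, 20: R4=21-20=1
after SHR R4, 1: R4=1>>1=0
halt.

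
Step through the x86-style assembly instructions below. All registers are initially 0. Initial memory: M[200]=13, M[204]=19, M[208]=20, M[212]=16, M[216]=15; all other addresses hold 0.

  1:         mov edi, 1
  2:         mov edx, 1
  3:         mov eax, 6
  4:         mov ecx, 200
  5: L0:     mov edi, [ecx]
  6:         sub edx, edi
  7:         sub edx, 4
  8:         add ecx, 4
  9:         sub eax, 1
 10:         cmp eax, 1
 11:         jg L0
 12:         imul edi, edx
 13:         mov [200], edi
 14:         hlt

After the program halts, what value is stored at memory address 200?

-1530

mov edi, 1 → edi=1
mov edx, 1 → edx=1
mov eax, 6 → eax=6
mov ecx, 200 → ecx=200
mov edi, [ecx] → edi=M[200]=13
sub edx, edi → edx=1-13=-12
sub edx, 4 → edx=(-12)-4=-16
add ecx, 4 → ecx=200+4=204
sub eax, 1 → eax=6-1=5
cmp eax, 1  (cmp 5,1)
jg L0: taken
mov edi, [ecx] → edi=M[204]=19
sub edx, edi → edx=(-16)-19=-35
sub edx, 4 → edx=(-35)-4=-39
add ecx, 4 → ecx=204+4=208
sub eax, 1 → eax=5-1=4
cmp eax, 1  (cmp 4,1)
jg L0: taken
mov edi, [ecx] → edi=M[208]=20
sub edx, edi → edx=(-39)-20=-59
sub edx, 4 → edx=(-59)-4=-63
add ecx, 4 → ecx=208+4=212
sub eax, 1 → eax=4-1=3
cmp eax, 1  (cmp 3,1)
jg L0: taken
mov edi, [ecx] → edi=M[212]=16
sub edx, edi → edx=(-63)-16=-79
sub edx, 4 → edx=(-79)-4=-83
add ecx, 4 → ecx=212+4=216
sub eax, 1 → eax=3-1=2
cmp eax, 1  (cmp 2,1)
jg L0: taken
mov edi, [ecx] → edi=M[216]=15
sub edx, edi → edx=(-83)-15=-98
sub edx, 4 → edx=(-98)-4=-102
add ecx, 4 → ecx=216+4=220
sub eax, 1 → eax=2-1=1
cmp eax, 1  (cmp 1,1)
jg L0: not taken
imul edi, edx → edi=15*(-102)=-1530
mov [200], edi → M[200]=-1530
halt.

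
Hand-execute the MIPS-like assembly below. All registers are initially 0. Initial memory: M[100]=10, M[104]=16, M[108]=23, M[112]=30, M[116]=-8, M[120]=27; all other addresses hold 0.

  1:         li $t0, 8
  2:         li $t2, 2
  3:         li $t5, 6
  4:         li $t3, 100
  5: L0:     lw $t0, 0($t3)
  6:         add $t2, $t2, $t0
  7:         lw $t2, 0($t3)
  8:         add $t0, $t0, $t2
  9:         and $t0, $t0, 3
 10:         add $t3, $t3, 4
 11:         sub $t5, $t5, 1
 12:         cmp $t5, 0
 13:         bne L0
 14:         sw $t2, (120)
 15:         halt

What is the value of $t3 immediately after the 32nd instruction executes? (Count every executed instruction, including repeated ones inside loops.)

$t0=8
$t2=2
$t5=6
$t3=100
$t0=M[100]=10
$t2=2+10=12
$t2=M[100]=10
$t0=10+10=20
$t0=20&3=0
$t3=100+4=104
$t5=6-1=5
cmp $t5, 0  (cmp 5,0)
bne L0: taken
$t0=M[104]=16
$t2=10+16=26
$t2=M[104]=16
$t0=16+16=32
$t0=32&3=0
$t3=104+4=108
$t5=5-1=4
cmp $t5, 0  (cmp 4,0)
bne L0: taken
$t0=M[108]=23
$t2=16+23=39
$t2=M[108]=23
$t0=23+23=46
$t0=46&3=2
$t3=108+4=112
$t5=4-1=3
cmp $t5, 0  (cmp 3,0)
bne L0: taken
$t0=M[112]=30
After step 32: $t3 = 112.

112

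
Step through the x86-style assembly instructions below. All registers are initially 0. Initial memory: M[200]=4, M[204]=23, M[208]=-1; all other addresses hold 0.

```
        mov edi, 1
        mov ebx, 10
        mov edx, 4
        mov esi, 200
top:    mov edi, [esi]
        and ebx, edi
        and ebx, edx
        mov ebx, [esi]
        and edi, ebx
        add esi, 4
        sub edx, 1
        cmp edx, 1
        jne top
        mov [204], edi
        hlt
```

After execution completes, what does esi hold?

mov edi, 1 → edi=1
mov ebx, 10 → ebx=10
mov edx, 4 → edx=4
mov esi, 200 → esi=200
mov edi, [esi] → edi=M[200]=4
and ebx, edi → ebx=10&4=0
and ebx, edx → ebx=0&4=0
mov ebx, [esi] → ebx=M[200]=4
and edi, ebx → edi=4&4=4
add esi, 4 → esi=200+4=204
sub edx, 1 → edx=4-1=3
cmp edx, 1  (cmp 3,1)
jne top: taken
mov edi, [esi] → edi=M[204]=23
and ebx, edi → ebx=4&23=4
and ebx, edx → ebx=4&3=0
mov ebx, [esi] → ebx=M[204]=23
and edi, ebx → edi=23&23=23
add esi, 4 → esi=204+4=208
sub edx, 1 → edx=3-1=2
cmp edx, 1  (cmp 2,1)
jne top: taken
mov edi, [esi] → edi=M[208]=-1
and ebx, edi → ebx=23&(-1)=23
and ebx, edx → ebx=23&2=2
mov ebx, [esi] → ebx=M[208]=-1
and edi, ebx → edi=(-1)&(-1)=-1
add esi, 4 → esi=208+4=212
sub edx, 1 → edx=2-1=1
cmp edx, 1  (cmp 1,1)
jne top: not taken
mov [204], edi → M[204]=-1
halt.

212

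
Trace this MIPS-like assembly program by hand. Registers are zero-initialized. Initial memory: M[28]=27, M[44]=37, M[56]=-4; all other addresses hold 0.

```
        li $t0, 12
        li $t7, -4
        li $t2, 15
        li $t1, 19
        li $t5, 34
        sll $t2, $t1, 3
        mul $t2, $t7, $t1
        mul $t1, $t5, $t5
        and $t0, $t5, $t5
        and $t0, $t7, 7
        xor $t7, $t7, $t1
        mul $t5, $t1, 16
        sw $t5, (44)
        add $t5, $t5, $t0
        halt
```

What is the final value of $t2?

$t0=12
$t7=-4
$t2=15
$t1=19
$t5=34
$t2=19<<3=152
$t2=(-4)*19=-76
$t1=34*34=1156
$t0=34&34=34
$t0=(-4)&7=4
$t7=(-4)^1156=-1160
$t5=1156*16=18496
sw $t5, (44) → M[44]=18496
$t5=18496+4=18500
halt.

-76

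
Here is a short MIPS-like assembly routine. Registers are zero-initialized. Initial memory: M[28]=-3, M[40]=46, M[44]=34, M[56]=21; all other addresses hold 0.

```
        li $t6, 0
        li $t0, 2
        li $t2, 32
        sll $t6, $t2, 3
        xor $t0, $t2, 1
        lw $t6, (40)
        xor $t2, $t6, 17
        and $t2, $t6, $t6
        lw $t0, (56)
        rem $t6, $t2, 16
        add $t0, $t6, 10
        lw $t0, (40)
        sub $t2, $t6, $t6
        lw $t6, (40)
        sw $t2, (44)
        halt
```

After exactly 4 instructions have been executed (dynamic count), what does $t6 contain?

after li $t6, 0: $t6=0
after li $t0, 2: $t0=2
after li $t2, 32: $t2=32
after sll $t6, $t2, 3: $t6=32<<3=256
After step 4: $t6 = 256.

256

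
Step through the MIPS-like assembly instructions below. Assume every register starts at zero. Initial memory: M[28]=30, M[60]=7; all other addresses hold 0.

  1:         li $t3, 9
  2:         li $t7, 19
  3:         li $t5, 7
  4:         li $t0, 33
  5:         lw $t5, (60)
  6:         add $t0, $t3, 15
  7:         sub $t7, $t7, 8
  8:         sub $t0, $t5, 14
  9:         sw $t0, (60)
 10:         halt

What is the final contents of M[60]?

-7

after li $t3, 9: $t3=9
after li $t7, 19: $t7=19
after li $t5, 7: $t5=7
after li $t0, 33: $t0=33
after lw $t5, (60): $t5=M[60]=7
after add $t0, $t3, 15: $t0=9+15=24
after sub $t7, $t7, 8: $t7=19-8=11
after sub $t0, $t5, 14: $t0=7-14=-7
sw $t0, (60) → M[60]=-7
halt.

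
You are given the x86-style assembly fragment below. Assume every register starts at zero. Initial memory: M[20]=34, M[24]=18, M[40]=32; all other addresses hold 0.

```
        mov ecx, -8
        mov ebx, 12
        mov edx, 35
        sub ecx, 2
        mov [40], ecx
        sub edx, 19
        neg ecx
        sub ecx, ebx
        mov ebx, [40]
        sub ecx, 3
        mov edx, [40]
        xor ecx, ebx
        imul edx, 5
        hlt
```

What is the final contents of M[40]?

-10

ecx=-8
ebx=12
edx=35
ecx=(-8)-2=-10
mov [40], ecx → M[40]=-10
edx=35-19=16
ecx=-(-10)=10
ecx=10-12=-2
ebx=M[40]=-10
ecx=(-2)-3=-5
edx=M[40]=-10
ecx=(-5)^(-10)=13
edx=(-10)*5=-50
halt.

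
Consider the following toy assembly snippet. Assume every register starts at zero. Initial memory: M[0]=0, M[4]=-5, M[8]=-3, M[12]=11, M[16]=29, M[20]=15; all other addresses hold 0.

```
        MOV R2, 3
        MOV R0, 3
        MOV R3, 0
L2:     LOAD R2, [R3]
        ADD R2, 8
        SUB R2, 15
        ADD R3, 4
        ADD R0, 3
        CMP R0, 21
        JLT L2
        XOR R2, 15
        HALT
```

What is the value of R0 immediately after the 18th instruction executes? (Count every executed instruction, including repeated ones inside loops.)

9

after MOV R2, 3: R2=3
after MOV R0, 3: R0=3
after MOV R3, 0: R3=0
after LOAD R2, [R3]: R2=M[0]=0
after ADD R2, 8: R2=0+8=8
after SUB R2, 15: R2=8-15=-7
after ADD R3, 4: R3=0+4=4
after ADD R0, 3: R0=3+3=6
CMP R0, 21  (cmp 6,21)
JLT L2: taken
after LOAD R2, [R3]: R2=M[4]=-5
after ADD R2, 8: R2=(-5)+8=3
after SUB R2, 15: R2=3-15=-12
after ADD R3, 4: R3=4+4=8
after ADD R0, 3: R0=6+3=9
CMP R0, 21  (cmp 9,21)
JLT L2: taken
after LOAD R2, [R3]: R2=M[8]=-3
After step 18: R0 = 9.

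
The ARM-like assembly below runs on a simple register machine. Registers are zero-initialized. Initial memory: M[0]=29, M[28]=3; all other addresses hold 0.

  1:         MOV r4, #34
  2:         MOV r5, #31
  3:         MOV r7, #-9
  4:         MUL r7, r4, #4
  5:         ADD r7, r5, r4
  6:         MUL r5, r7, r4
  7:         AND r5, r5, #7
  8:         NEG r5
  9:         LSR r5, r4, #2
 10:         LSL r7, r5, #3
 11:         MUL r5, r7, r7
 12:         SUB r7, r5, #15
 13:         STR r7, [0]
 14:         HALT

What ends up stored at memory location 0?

MOV r4, #34 → r4=34
MOV r5, #31 → r5=31
MOV r7, #-9 → r7=-9
MUL r7, r4, #4 → r7=34*4=136
ADD r7, r5, r4 → r7=31+34=65
MUL r5, r7, r4 → r5=65*34=2210
AND r5, r5, #7 → r5=2210&7=2
NEG r5 → r5=-(2)=-2
LSR r5, r4, #2 → r5=34>>2=8
LSL r7, r5, #3 → r7=8<<3=64
MUL r5, r7, r7 → r5=64*64=4096
SUB r7, r5, #15 → r7=4096-15=4081
STR r7, [0] → M[0]=4081
halt.

4081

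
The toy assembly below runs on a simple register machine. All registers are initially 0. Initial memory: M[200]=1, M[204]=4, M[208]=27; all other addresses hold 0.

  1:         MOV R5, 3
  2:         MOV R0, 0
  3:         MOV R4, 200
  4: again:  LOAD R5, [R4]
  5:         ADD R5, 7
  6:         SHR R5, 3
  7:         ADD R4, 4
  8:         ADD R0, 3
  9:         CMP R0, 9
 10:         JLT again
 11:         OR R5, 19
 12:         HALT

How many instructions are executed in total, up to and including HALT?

after MOV R5, 3: R5=3
after MOV R0, 0: R0=0
after MOV R4, 200: R4=200
after LOAD R5, [R4]: R5=M[200]=1
after ADD R5, 7: R5=1+7=8
after SHR R5, 3: R5=8>>3=1
after ADD R4, 4: R4=200+4=204
after ADD R0, 3: R0=0+3=3
CMP R0, 9  (cmp 3,9)
JLT again: taken
after LOAD R5, [R4]: R5=M[204]=4
after ADD R5, 7: R5=4+7=11
after SHR R5, 3: R5=11>>3=1
after ADD R4, 4: R4=204+4=208
after ADD R0, 3: R0=3+3=6
CMP R0, 9  (cmp 6,9)
JLT again: taken
after LOAD R5, [R4]: R5=M[208]=27
after ADD R5, 7: R5=27+7=34
after SHR R5, 3: R5=34>>3=4
after ADD R4, 4: R4=208+4=212
after ADD R0, 3: R0=6+3=9
CMP R0, 9  (cmp 9,9)
JLT again: not taken
after OR R5, 19: R5=4|19=23
halt.
Total executed instructions: 26.

26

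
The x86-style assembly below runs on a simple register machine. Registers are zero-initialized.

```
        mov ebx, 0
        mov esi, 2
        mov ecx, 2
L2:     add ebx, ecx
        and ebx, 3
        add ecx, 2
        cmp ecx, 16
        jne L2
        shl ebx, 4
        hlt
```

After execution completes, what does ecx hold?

ebx=0
esi=2
ecx=2
ebx=0+2=2
ebx=2&3=2
ecx=2+2=4
cmp ecx, 16  (cmp 4,16)
jne L2: taken
ebx=2+4=6
ebx=6&3=2
ecx=4+2=6
cmp ecx, 16  (cmp 6,16)
jne L2: taken
ebx=2+6=8
ebx=8&3=0
ecx=6+2=8
cmp ecx, 16  (cmp 8,16)
jne L2: taken
ebx=0+8=8
ebx=8&3=0
ecx=8+2=10
cmp ecx, 16  (cmp 10,16)
jne L2: taken
ebx=0+10=10
ebx=10&3=2
ecx=10+2=12
cmp ecx, 16  (cmp 12,16)
jne L2: taken
ebx=2+12=14
ebx=14&3=2
ecx=12+2=14
cmp ecx, 16  (cmp 14,16)
jne L2: taken
ebx=2+14=16
ebx=16&3=0
ecx=14+2=16
cmp ecx, 16  (cmp 16,16)
jne L2: not taken
ebx=0<<4=0
halt.

16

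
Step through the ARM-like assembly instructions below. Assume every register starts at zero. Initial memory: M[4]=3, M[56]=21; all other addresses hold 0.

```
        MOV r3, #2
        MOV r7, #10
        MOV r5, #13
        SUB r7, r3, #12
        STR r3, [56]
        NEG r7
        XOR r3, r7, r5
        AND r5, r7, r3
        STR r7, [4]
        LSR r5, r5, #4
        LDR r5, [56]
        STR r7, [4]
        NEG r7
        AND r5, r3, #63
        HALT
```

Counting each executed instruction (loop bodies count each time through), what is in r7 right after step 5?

MOV r3, #2 → r3=2
MOV r7, #10 → r7=10
MOV r5, #13 → r5=13
SUB r7, r3, #12 → r7=2-12=-10
STR r3, [56] → M[56]=2
After step 5: r7 = -10.

-10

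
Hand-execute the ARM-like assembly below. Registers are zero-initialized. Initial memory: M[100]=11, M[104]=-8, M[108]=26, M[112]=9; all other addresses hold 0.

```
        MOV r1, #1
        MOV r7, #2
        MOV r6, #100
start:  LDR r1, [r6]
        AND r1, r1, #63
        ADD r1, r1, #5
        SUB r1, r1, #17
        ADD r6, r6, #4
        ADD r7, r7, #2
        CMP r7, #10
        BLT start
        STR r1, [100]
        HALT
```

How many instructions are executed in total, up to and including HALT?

37

after MOV r1, #1: r1=1
after MOV r7, #2: r7=2
after MOV r6, #100: r6=100
after LDR r1, [r6]: r1=M[100]=11
after AND r1, r1, #63: r1=11&63=11
after ADD r1, r1, #5: r1=11+5=16
after SUB r1, r1, #17: r1=16-17=-1
after ADD r6, r6, #4: r6=100+4=104
after ADD r7, r7, #2: r7=2+2=4
CMP r7, #10  (cmp 4,10)
BLT start: taken
after LDR r1, [r6]: r1=M[104]=-8
after AND r1, r1, #63: r1=(-8)&63=56
after ADD r1, r1, #5: r1=56+5=61
after SUB r1, r1, #17: r1=61-17=44
after ADD r6, r6, #4: r6=104+4=108
after ADD r7, r7, #2: r7=4+2=6
CMP r7, #10  (cmp 6,10)
BLT start: taken
after LDR r1, [r6]: r1=M[108]=26
after AND r1, r1, #63: r1=26&63=26
after ADD r1, r1, #5: r1=26+5=31
after SUB r1, r1, #17: r1=31-17=14
after ADD r6, r6, #4: r6=108+4=112
after ADD r7, r7, #2: r7=6+2=8
CMP r7, #10  (cmp 8,10)
BLT start: taken
after LDR r1, [r6]: r1=M[112]=9
after AND r1, r1, #63: r1=9&63=9
after ADD r1, r1, #5: r1=9+5=14
after SUB r1, r1, #17: r1=14-17=-3
after ADD r6, r6, #4: r6=112+4=116
after ADD r7, r7, #2: r7=8+2=10
CMP r7, #10  (cmp 10,10)
BLT start: not taken
STR r1, [100] → M[100]=-3
halt.
Total executed instructions: 37.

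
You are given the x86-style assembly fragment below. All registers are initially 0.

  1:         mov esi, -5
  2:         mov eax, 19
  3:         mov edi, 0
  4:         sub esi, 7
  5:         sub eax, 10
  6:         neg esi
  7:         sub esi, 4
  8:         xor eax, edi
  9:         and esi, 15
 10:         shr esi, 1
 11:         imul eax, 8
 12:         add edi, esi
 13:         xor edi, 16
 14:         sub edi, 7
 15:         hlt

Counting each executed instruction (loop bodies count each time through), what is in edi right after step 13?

20

esi=-5
eax=19
edi=0
esi=(-5)-7=-12
eax=19-10=9
esi=-(-12)=12
esi=12-4=8
eax=9^0=9
esi=8&15=8
esi=8>>1=4
eax=9*8=72
edi=0+4=4
edi=4^16=20
After step 13: edi = 20.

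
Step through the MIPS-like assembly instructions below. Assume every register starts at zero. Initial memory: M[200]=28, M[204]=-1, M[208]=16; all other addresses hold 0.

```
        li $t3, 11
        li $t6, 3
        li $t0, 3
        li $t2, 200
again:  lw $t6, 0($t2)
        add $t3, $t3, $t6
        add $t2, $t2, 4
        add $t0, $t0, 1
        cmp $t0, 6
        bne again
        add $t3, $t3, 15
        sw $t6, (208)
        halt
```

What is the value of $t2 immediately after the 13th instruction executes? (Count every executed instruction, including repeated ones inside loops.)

li $t3, 11 → $t3=11
li $t6, 3 → $t6=3
li $t0, 3 → $t0=3
li $t2, 200 → $t2=200
lw $t6, 0($t2) → $t6=M[200]=28
add $t3, $t3, $t6 → $t3=11+28=39
add $t2, $t2, 4 → $t2=200+4=204
add $t0, $t0, 1 → $t0=3+1=4
cmp $t0, 6  (cmp 4,6)
bne again: taken
lw $t6, 0($t2) → $t6=M[204]=-1
add $t3, $t3, $t6 → $t3=39+(-1)=38
add $t2, $t2, 4 → $t2=204+4=208
After step 13: $t2 = 208.

208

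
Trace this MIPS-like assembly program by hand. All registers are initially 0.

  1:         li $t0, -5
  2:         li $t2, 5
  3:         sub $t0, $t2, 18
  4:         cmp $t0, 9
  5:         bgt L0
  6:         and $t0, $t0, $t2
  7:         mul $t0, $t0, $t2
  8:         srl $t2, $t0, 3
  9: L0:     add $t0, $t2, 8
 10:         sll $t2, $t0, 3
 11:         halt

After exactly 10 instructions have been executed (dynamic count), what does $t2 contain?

li $t0, -5 → $t0=-5
li $t2, 5 → $t2=5
sub $t0, $t2, 18 → $t0=5-18=-13
cmp $t0, 9  (cmp -13,9)
bgt L0: not taken
and $t0, $t0, $t2 → $t0=(-13)&5=1
mul $t0, $t0, $t2 → $t0=1*5=5
srl $t2, $t0, 3 → $t2=5>>3=0
add $t0, $t2, 8 → $t0=0+8=8
sll $t2, $t0, 3 → $t2=8<<3=64
After step 10: $t2 = 64.

64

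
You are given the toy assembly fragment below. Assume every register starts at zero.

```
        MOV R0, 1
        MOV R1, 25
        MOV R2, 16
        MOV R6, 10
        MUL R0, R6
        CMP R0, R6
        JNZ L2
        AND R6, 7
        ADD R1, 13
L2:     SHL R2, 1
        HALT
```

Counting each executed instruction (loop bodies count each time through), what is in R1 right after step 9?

38

after MOV R0, 1: R0=1
after MOV R1, 25: R1=25
after MOV R2, 16: R2=16
after MOV R6, 10: R6=10
after MUL R0, R6: R0=1*10=10
CMP R0, R6  (cmp 10,10)
JNZ L2: not taken
after AND R6, 7: R6=10&7=2
after ADD R1, 13: R1=25+13=38
After step 9: R1 = 38.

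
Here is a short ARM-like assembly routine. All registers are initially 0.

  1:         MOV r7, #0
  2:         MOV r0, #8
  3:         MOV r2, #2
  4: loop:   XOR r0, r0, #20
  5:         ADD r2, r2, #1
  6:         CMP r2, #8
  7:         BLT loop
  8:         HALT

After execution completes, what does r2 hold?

8

r7=0
r0=8
r2=2
r0=8^20=28
r2=2+1=3
CMP r2, #8  (cmp 3,8)
BLT loop: taken
r0=28^20=8
r2=3+1=4
CMP r2, #8  (cmp 4,8)
BLT loop: taken
r0=8^20=28
r2=4+1=5
CMP r2, #8  (cmp 5,8)
BLT loop: taken
r0=28^20=8
r2=5+1=6
CMP r2, #8  (cmp 6,8)
BLT loop: taken
r0=8^20=28
r2=6+1=7
CMP r2, #8  (cmp 7,8)
BLT loop: taken
r0=28^20=8
r2=7+1=8
CMP r2, #8  (cmp 8,8)
BLT loop: not taken
halt.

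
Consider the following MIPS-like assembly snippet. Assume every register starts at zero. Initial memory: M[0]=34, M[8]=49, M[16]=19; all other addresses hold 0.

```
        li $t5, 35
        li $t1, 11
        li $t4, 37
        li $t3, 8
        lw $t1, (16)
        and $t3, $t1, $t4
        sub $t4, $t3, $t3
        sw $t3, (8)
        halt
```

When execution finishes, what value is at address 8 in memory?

1

li $t5, 35 → $t5=35
li $t1, 11 → $t1=11
li $t4, 37 → $t4=37
li $t3, 8 → $t3=8
lw $t1, (16) → $t1=M[16]=19
and $t3, $t1, $t4 → $t3=19&37=1
sub $t4, $t3, $t3 → $t4=1-1=0
sw $t3, (8) → M[8]=1
halt.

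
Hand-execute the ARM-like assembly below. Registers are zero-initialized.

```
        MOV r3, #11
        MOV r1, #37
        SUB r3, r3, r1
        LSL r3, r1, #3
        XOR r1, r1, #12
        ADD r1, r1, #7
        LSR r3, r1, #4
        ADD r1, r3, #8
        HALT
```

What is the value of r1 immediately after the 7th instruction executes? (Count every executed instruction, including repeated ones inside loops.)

48

after MOV r3, #11: r3=11
after MOV r1, #37: r1=37
after SUB r3, r3, r1: r3=11-37=-26
after LSL r3, r1, #3: r3=37<<3=296
after XOR r1, r1, #12: r1=37^12=41
after ADD r1, r1, #7: r1=41+7=48
after LSR r3, r1, #4: r3=48>>4=3
After step 7: r1 = 48.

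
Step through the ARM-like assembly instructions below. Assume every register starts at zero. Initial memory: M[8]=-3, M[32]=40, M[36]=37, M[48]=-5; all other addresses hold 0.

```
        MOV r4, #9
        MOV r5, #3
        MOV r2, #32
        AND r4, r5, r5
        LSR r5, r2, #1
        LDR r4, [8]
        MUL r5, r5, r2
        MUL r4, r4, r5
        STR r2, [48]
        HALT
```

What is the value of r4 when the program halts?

-1536

after MOV r4, #9: r4=9
after MOV r5, #3: r5=3
after MOV r2, #32: r2=32
after AND r4, r5, r5: r4=3&3=3
after LSR r5, r2, #1: r5=32>>1=16
after LDR r4, [8]: r4=M[8]=-3
after MUL r5, r5, r2: r5=16*32=512
after MUL r4, r4, r5: r4=(-3)*512=-1536
STR r2, [48] → M[48]=32
halt.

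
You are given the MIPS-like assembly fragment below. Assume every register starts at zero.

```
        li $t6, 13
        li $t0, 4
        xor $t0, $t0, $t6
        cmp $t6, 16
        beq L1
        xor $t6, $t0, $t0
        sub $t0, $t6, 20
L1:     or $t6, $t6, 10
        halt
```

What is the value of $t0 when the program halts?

$t6=13
$t0=4
$t0=4^13=9
cmp $t6, 16  (cmp 13,16)
beq L1: not taken
$t6=9^9=0
$t0=0-20=-20
$t6=0|10=10
halt.

-20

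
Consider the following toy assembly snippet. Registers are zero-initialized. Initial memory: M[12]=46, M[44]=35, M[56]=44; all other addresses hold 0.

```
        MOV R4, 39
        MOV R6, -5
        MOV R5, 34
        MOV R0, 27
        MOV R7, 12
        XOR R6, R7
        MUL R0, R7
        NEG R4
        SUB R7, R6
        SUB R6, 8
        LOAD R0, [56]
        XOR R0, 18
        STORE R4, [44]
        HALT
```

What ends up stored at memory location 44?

after MOV R4, 39: R4=39
after MOV R6, -5: R6=-5
after MOV R5, 34: R5=34
after MOV R0, 27: R0=27
after MOV R7, 12: R7=12
after XOR R6, R7: R6=(-5)^12=-9
after MUL R0, R7: R0=27*12=324
after NEG R4: R4=-(39)=-39
after SUB R7, R6: R7=12-(-9)=21
after SUB R6, 8: R6=(-9)-8=-17
after LOAD R0, [56]: R0=M[56]=44
after XOR R0, 18: R0=44^18=62
STORE R4, [44] → M[44]=-39
halt.

-39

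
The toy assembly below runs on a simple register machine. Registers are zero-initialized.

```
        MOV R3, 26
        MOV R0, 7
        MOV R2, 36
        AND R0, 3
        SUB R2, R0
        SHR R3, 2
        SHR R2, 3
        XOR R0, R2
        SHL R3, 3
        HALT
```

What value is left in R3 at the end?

48

after MOV R3, 26: R3=26
after MOV R0, 7: R0=7
after MOV R2, 36: R2=36
after AND R0, 3: R0=7&3=3
after SUB R2, R0: R2=36-3=33
after SHR R3, 2: R3=26>>2=6
after SHR R2, 3: R2=33>>3=4
after XOR R0, R2: R0=3^4=7
after SHL R3, 3: R3=6<<3=48
halt.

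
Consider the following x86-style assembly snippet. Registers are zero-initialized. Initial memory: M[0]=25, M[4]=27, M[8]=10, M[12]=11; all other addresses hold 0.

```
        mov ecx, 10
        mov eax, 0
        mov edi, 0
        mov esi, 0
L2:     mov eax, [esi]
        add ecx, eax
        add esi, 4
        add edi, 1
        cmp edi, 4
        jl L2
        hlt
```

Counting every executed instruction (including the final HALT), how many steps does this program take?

after mov ecx, 10: ecx=10
after mov eax, 0: eax=0
after mov edi, 0: edi=0
after mov esi, 0: esi=0
after mov eax, [esi]: eax=M[0]=25
after add ecx, eax: ecx=10+25=35
after add esi, 4: esi=0+4=4
after add edi, 1: edi=0+1=1
cmp edi, 4  (cmp 1,4)
jl L2: taken
after mov eax, [esi]: eax=M[4]=27
after add ecx, eax: ecx=35+27=62
after add esi, 4: esi=4+4=8
after add edi, 1: edi=1+1=2
cmp edi, 4  (cmp 2,4)
jl L2: taken
after mov eax, [esi]: eax=M[8]=10
after add ecx, eax: ecx=62+10=72
after add esi, 4: esi=8+4=12
after add edi, 1: edi=2+1=3
cmp edi, 4  (cmp 3,4)
jl L2: taken
after mov eax, [esi]: eax=M[12]=11
after add ecx, eax: ecx=72+11=83
after add esi, 4: esi=12+4=16
after add edi, 1: edi=3+1=4
cmp edi, 4  (cmp 4,4)
jl L2: not taken
halt.
Total executed instructions: 29.

29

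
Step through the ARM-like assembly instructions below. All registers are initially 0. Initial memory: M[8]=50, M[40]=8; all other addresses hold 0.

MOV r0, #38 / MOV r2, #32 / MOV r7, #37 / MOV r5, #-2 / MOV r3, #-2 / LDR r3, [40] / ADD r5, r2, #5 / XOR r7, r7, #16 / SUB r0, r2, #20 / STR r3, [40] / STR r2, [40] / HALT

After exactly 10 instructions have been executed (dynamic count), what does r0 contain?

12

r0=38
r2=32
r7=37
r5=-2
r3=-2
r3=M[40]=8
r5=32+5=37
r7=37^16=53
r0=32-20=12
STR r3, [40] → M[40]=8
After step 10: r0 = 12.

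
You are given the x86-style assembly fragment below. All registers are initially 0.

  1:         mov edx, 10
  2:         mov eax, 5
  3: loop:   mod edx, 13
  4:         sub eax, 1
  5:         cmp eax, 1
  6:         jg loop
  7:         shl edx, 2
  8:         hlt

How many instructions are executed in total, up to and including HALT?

mov edx, 10 → edx=10
mov eax, 5 → eax=5
mod edx, 13 → edx=10%13=10
sub eax, 1 → eax=5-1=4
cmp eax, 1  (cmp 4,1)
jg loop: taken
mod edx, 13 → edx=10%13=10
sub eax, 1 → eax=4-1=3
cmp eax, 1  (cmp 3,1)
jg loop: taken
mod edx, 13 → edx=10%13=10
sub eax, 1 → eax=3-1=2
cmp eax, 1  (cmp 2,1)
jg loop: taken
mod edx, 13 → edx=10%13=10
sub eax, 1 → eax=2-1=1
cmp eax, 1  (cmp 1,1)
jg loop: not taken
shl edx, 2 → edx=10<<2=40
halt.
Total executed instructions: 20.

20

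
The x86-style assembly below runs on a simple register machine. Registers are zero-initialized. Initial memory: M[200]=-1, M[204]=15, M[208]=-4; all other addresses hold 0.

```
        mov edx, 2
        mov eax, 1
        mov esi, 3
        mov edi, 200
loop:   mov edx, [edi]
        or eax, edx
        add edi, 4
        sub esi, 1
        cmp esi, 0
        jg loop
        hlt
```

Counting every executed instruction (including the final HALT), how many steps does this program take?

23

edx=2
eax=1
esi=3
edi=200
edx=M[200]=-1
eax=1|(-1)=-1
edi=200+4=204
esi=3-1=2
cmp esi, 0  (cmp 2,0)
jg loop: taken
edx=M[204]=15
eax=(-1)|15=-1
edi=204+4=208
esi=2-1=1
cmp esi, 0  (cmp 1,0)
jg loop: taken
edx=M[208]=-4
eax=(-1)|(-4)=-1
edi=208+4=212
esi=1-1=0
cmp esi, 0  (cmp 0,0)
jg loop: not taken
halt.
Total executed instructions: 23.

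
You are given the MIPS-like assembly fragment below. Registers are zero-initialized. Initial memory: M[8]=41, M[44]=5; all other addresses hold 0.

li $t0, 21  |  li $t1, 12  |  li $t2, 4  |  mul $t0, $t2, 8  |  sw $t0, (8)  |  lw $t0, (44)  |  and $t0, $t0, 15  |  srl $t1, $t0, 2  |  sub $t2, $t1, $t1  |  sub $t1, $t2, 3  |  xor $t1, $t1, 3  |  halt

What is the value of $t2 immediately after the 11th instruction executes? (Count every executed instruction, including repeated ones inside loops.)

li $t0, 21 → $t0=21
li $t1, 12 → $t1=12
li $t2, 4 → $t2=4
mul $t0, $t2, 8 → $t0=4*8=32
sw $t0, (8) → M[8]=32
lw $t0, (44) → $t0=M[44]=5
and $t0, $t0, 15 → $t0=5&15=5
srl $t1, $t0, 2 → $t1=5>>2=1
sub $t2, $t1, $t1 → $t2=1-1=0
sub $t1, $t2, 3 → $t1=0-3=-3
xor $t1, $t1, 3 → $t1=(-3)^3=-2
After step 11: $t2 = 0.

0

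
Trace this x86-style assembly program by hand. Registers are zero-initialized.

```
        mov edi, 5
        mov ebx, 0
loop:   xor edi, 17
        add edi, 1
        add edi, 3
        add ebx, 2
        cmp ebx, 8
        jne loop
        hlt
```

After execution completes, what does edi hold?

edi=5
ebx=0
edi=5^17=20
edi=20+1=21
edi=21+3=24
ebx=0+2=2
cmp ebx, 8  (cmp 2,8)
jne loop: taken
edi=24^17=9
edi=9+1=10
edi=10+3=13
ebx=2+2=4
cmp ebx, 8  (cmp 4,8)
jne loop: taken
edi=13^17=28
edi=28+1=29
edi=29+3=32
ebx=4+2=6
cmp ebx, 8  (cmp 6,8)
jne loop: taken
edi=32^17=49
edi=49+1=50
edi=50+3=53
ebx=6+2=8
cmp ebx, 8  (cmp 8,8)
jne loop: not taken
halt.

53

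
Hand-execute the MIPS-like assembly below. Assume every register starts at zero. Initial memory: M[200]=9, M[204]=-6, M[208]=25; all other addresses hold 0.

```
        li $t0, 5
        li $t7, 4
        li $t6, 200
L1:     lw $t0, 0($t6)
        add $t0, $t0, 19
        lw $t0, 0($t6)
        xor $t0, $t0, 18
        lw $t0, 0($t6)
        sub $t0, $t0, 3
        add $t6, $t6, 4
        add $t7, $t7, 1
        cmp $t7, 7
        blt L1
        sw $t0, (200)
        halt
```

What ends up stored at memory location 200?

$t0=5
$t7=4
$t6=200
$t0=M[200]=9
$t0=9+19=28
$t0=M[200]=9
$t0=9^18=27
$t0=M[200]=9
$t0=9-3=6
$t6=200+4=204
$t7=4+1=5
cmp $t7, 7  (cmp 5,7)
blt L1: taken
$t0=M[204]=-6
$t0=(-6)+19=13
$t0=M[204]=-6
$t0=(-6)^18=-24
$t0=M[204]=-6
$t0=(-6)-3=-9
$t6=204+4=208
$t7=5+1=6
cmp $t7, 7  (cmp 6,7)
blt L1: taken
$t0=M[208]=25
$t0=25+19=44
$t0=M[208]=25
$t0=25^18=11
$t0=M[208]=25
$t0=25-3=22
$t6=208+4=212
$t7=6+1=7
cmp $t7, 7  (cmp 7,7)
blt L1: not taken
sw $t0, (200) → M[200]=22
halt.

22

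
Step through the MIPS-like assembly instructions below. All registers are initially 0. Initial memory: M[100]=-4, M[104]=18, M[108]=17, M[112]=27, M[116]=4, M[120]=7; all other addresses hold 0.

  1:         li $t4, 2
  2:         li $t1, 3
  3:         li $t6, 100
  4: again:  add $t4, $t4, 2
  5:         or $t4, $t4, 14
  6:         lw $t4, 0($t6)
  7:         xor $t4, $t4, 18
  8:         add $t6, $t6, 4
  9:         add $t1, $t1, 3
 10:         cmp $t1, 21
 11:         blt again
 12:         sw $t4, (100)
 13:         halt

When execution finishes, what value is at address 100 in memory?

21

$t4=2
$t1=3
$t6=100
$t4=2+2=4
$t4=4|14=14
$t4=M[100]=-4
$t4=(-4)^18=-18
$t6=100+4=104
$t1=3+3=6
cmp $t1, 21  (cmp 6,21)
blt again: taken
$t4=(-18)+2=-16
$t4=(-16)|14=-2
$t4=M[104]=18
$t4=18^18=0
$t6=104+4=108
$t1=6+3=9
cmp $t1, 21  (cmp 9,21)
blt again: taken
$t4=0+2=2
$t4=2|14=14
$t4=M[108]=17
$t4=17^18=3
$t6=108+4=112
$t1=9+3=12
cmp $t1, 21  (cmp 12,21)
blt again: taken
$t4=3+2=5
$t4=5|14=15
$t4=M[112]=27
$t4=27^18=9
$t6=112+4=116
$t1=12+3=15
cmp $t1, 21  (cmp 15,21)
blt again: taken
$t4=9+2=11
$t4=11|14=15
$t4=M[116]=4
$t4=4^18=22
$t6=116+4=120
$t1=15+3=18
cmp $t1, 21  (cmp 18,21)
blt again: taken
$t4=22+2=24
$t4=24|14=30
$t4=M[120]=7
$t4=7^18=21
$t6=120+4=124
$t1=18+3=21
cmp $t1, 21  (cmp 21,21)
blt again: not taken
sw $t4, (100) → M[100]=21
halt.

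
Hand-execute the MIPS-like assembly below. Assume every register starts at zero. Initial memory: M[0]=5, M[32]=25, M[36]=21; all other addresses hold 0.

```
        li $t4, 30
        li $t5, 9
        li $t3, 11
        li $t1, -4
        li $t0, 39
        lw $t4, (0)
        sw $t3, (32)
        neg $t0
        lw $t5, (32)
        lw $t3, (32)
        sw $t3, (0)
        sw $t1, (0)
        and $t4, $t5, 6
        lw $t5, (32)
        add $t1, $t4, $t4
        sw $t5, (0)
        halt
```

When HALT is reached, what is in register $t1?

after li $t4, 30: $t4=30
after li $t5, 9: $t5=9
after li $t3, 11: $t3=11
after li $t1, -4: $t1=-4
after li $t0, 39: $t0=39
after lw $t4, (0): $t4=M[0]=5
sw $t3, (32) → M[32]=11
after neg $t0: $t0=-(39)=-39
after lw $t5, (32): $t5=M[32]=11
after lw $t3, (32): $t3=M[32]=11
sw $t3, (0) → M[0]=11
sw $t1, (0) → M[0]=-4
after and $t4, $t5, 6: $t4=11&6=2
after lw $t5, (32): $t5=M[32]=11
after add $t1, $t4, $t4: $t1=2+2=4
sw $t5, (0) → M[0]=11
halt.

4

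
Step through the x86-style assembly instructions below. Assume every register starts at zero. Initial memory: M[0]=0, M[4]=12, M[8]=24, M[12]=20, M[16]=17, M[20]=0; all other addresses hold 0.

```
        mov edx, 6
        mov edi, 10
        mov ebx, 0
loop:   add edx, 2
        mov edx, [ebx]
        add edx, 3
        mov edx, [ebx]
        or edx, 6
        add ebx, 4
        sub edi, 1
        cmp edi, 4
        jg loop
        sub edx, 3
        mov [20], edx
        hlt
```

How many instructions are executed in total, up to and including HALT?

mov edx, 6 → edx=6
mov edi, 10 → edi=10
mov ebx, 0 → ebx=0
add edx, 2 → edx=6+2=8
mov edx, [ebx] → edx=M[0]=0
add edx, 3 → edx=0+3=3
mov edx, [ebx] → edx=M[0]=0
or edx, 6 → edx=0|6=6
add ebx, 4 → ebx=0+4=4
sub edi, 1 → edi=10-1=9
cmp edi, 4  (cmp 9,4)
jg loop: taken
add edx, 2 → edx=6+2=8
mov edx, [ebx] → edx=M[4]=12
add edx, 3 → edx=12+3=15
mov edx, [ebx] → edx=M[4]=12
or edx, 6 → edx=12|6=14
add ebx, 4 → ebx=4+4=8
sub edi, 1 → edi=9-1=8
cmp edi, 4  (cmp 8,4)
jg loop: taken
add edx, 2 → edx=14+2=16
mov edx, [ebx] → edx=M[8]=24
add edx, 3 → edx=24+3=27
mov edx, [ebx] → edx=M[8]=24
or edx, 6 → edx=24|6=30
add ebx, 4 → ebx=8+4=12
sub edi, 1 → edi=8-1=7
cmp edi, 4  (cmp 7,4)
jg loop: taken
add edx, 2 → edx=30+2=32
mov edx, [ebx] → edx=M[12]=20
add edx, 3 → edx=20+3=23
mov edx, [ebx] → edx=M[12]=20
or edx, 6 → edx=20|6=22
add ebx, 4 → ebx=12+4=16
sub edi, 1 → edi=7-1=6
cmp edi, 4  (cmp 6,4)
jg loop: taken
add edx, 2 → edx=22+2=24
mov edx, [ebx] → edx=M[16]=17
add edx, 3 → edx=17+3=20
mov edx, [ebx] → edx=M[16]=17
or edx, 6 → edx=17|6=23
add ebx, 4 → ebx=16+4=20
sub edi, 1 → edi=6-1=5
cmp edi, 4  (cmp 5,4)
jg loop: taken
add edx, 2 → edx=23+2=25
mov edx, [ebx] → edx=M[20]=0
add edx, 3 → edx=0+3=3
mov edx, [ebx] → edx=M[20]=0
or edx, 6 → edx=0|6=6
add ebx, 4 → ebx=20+4=24
sub edi, 1 → edi=5-1=4
cmp edi, 4  (cmp 4,4)
jg loop: not taken
sub edx, 3 → edx=6-3=3
mov [20], edx → M[20]=3
halt.
Total executed instructions: 60.

60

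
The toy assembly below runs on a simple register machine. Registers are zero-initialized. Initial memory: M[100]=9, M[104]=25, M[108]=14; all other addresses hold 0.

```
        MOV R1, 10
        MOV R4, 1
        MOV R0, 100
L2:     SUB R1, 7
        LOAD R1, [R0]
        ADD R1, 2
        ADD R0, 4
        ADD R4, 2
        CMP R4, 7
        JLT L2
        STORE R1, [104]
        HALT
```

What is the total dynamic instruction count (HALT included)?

26

R1=10
R4=1
R0=100
R1=10-7=3
R1=M[100]=9
R1=9+2=11
R0=100+4=104
R4=1+2=3
CMP R4, 7  (cmp 3,7)
JLT L2: taken
R1=11-7=4
R1=M[104]=25
R1=25+2=27
R0=104+4=108
R4=3+2=5
CMP R4, 7  (cmp 5,7)
JLT L2: taken
R1=27-7=20
R1=M[108]=14
R1=14+2=16
R0=108+4=112
R4=5+2=7
CMP R4, 7  (cmp 7,7)
JLT L2: not taken
STORE R1, [104] → M[104]=16
halt.
Total executed instructions: 26.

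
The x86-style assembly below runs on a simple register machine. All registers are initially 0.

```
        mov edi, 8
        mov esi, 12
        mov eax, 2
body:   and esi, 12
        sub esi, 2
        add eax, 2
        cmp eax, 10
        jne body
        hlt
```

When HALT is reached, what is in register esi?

after mov edi, 8: edi=8
after mov esi, 12: esi=12
after mov eax, 2: eax=2
after and esi, 12: esi=12&12=12
after sub esi, 2: esi=12-2=10
after add eax, 2: eax=2+2=4
cmp eax, 10  (cmp 4,10)
jne body: taken
after and esi, 12: esi=10&12=8
after sub esi, 2: esi=8-2=6
after add eax, 2: eax=4+2=6
cmp eax, 10  (cmp 6,10)
jne body: taken
after and esi, 12: esi=6&12=4
after sub esi, 2: esi=4-2=2
after add eax, 2: eax=6+2=8
cmp eax, 10  (cmp 8,10)
jne body: taken
after and esi, 12: esi=2&12=0
after sub esi, 2: esi=0-2=-2
after add eax, 2: eax=8+2=10
cmp eax, 10  (cmp 10,10)
jne body: not taken
halt.

-2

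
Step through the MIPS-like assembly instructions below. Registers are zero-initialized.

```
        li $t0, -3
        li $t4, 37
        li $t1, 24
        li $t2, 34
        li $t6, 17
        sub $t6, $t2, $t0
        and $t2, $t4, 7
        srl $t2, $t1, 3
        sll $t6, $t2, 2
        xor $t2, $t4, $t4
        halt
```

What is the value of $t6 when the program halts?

12

li $t0, -3 → $t0=-3
li $t4, 37 → $t4=37
li $t1, 24 → $t1=24
li $t2, 34 → $t2=34
li $t6, 17 → $t6=17
sub $t6, $t2, $t0 → $t6=34-(-3)=37
and $t2, $t4, 7 → $t2=37&7=5
srl $t2, $t1, 3 → $t2=24>>3=3
sll $t6, $t2, 2 → $t6=3<<2=12
xor $t2, $t4, $t4 → $t2=37^37=0
halt.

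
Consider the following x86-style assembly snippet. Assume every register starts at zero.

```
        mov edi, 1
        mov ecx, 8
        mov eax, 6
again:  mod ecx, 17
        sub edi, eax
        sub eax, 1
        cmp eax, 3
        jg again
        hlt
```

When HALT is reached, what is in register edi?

mov edi, 1 → edi=1
mov ecx, 8 → ecx=8
mov eax, 6 → eax=6
mod ecx, 17 → ecx=8%17=8
sub edi, eax → edi=1-6=-5
sub eax, 1 → eax=6-1=5
cmp eax, 3  (cmp 5,3)
jg again: taken
mod ecx, 17 → ecx=8%17=8
sub edi, eax → edi=(-5)-5=-10
sub eax, 1 → eax=5-1=4
cmp eax, 3  (cmp 4,3)
jg again: taken
mod ecx, 17 → ecx=8%17=8
sub edi, eax → edi=(-10)-4=-14
sub eax, 1 → eax=4-1=3
cmp eax, 3  (cmp 3,3)
jg again: not taken
halt.

-14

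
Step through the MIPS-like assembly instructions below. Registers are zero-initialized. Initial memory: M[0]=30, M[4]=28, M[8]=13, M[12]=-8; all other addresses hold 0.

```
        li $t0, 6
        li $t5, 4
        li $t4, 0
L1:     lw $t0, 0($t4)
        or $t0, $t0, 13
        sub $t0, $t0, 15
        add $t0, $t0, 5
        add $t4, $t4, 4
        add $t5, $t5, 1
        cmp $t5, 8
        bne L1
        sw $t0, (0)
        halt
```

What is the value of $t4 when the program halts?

16

after li $t0, 6: $t0=6
after li $t5, 4: $t5=4
after li $t4, 0: $t4=0
after lw $t0, 0($t4): $t0=M[0]=30
after or $t0, $t0, 13: $t0=30|13=31
after sub $t0, $t0, 15: $t0=31-15=16
after add $t0, $t0, 5: $t0=16+5=21
after add $t4, $t4, 4: $t4=0+4=4
after add $t5, $t5, 1: $t5=4+1=5
cmp $t5, 8  (cmp 5,8)
bne L1: taken
after lw $t0, 0($t4): $t0=M[4]=28
after or $t0, $t0, 13: $t0=28|13=29
after sub $t0, $t0, 15: $t0=29-15=14
after add $t0, $t0, 5: $t0=14+5=19
after add $t4, $t4, 4: $t4=4+4=8
after add $t5, $t5, 1: $t5=5+1=6
cmp $t5, 8  (cmp 6,8)
bne L1: taken
after lw $t0, 0($t4): $t0=M[8]=13
after or $t0, $t0, 13: $t0=13|13=13
after sub $t0, $t0, 15: $t0=13-15=-2
after add $t0, $t0, 5: $t0=(-2)+5=3
after add $t4, $t4, 4: $t4=8+4=12
after add $t5, $t5, 1: $t5=6+1=7
cmp $t5, 8  (cmp 7,8)
bne L1: taken
after lw $t0, 0($t4): $t0=M[12]=-8
after or $t0, $t0, 13: $t0=(-8)|13=-3
after sub $t0, $t0, 15: $t0=(-3)-15=-18
after add $t0, $t0, 5: $t0=(-18)+5=-13
after add $t4, $t4, 4: $t4=12+4=16
after add $t5, $t5, 1: $t5=7+1=8
cmp $t5, 8  (cmp 8,8)
bne L1: not taken
sw $t0, (0) → M[0]=-13
halt.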